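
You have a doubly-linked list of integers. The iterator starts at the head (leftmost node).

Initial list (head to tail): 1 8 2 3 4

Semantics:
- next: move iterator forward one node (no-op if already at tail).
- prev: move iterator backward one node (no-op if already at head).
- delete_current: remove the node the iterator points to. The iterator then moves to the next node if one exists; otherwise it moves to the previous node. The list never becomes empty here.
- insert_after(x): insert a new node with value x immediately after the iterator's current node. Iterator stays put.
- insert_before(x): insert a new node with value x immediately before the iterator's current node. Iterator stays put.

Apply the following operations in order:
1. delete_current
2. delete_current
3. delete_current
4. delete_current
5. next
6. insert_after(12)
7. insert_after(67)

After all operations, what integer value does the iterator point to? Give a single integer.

Answer: 4

Derivation:
After 1 (delete_current): list=[8, 2, 3, 4] cursor@8
After 2 (delete_current): list=[2, 3, 4] cursor@2
After 3 (delete_current): list=[3, 4] cursor@3
After 4 (delete_current): list=[4] cursor@4
After 5 (next): list=[4] cursor@4
After 6 (insert_after(12)): list=[4, 12] cursor@4
After 7 (insert_after(67)): list=[4, 67, 12] cursor@4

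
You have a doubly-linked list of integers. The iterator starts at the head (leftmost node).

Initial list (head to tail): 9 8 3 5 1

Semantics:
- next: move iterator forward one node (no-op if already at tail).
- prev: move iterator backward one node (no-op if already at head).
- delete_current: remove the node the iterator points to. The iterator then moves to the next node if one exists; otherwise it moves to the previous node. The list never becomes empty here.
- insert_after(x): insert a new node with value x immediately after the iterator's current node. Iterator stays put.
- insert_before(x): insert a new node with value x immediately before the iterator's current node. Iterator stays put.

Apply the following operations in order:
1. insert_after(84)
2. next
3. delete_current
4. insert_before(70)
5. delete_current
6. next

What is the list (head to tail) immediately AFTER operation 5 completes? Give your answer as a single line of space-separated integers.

After 1 (insert_after(84)): list=[9, 84, 8, 3, 5, 1] cursor@9
After 2 (next): list=[9, 84, 8, 3, 5, 1] cursor@84
After 3 (delete_current): list=[9, 8, 3, 5, 1] cursor@8
After 4 (insert_before(70)): list=[9, 70, 8, 3, 5, 1] cursor@8
After 5 (delete_current): list=[9, 70, 3, 5, 1] cursor@3

Answer: 9 70 3 5 1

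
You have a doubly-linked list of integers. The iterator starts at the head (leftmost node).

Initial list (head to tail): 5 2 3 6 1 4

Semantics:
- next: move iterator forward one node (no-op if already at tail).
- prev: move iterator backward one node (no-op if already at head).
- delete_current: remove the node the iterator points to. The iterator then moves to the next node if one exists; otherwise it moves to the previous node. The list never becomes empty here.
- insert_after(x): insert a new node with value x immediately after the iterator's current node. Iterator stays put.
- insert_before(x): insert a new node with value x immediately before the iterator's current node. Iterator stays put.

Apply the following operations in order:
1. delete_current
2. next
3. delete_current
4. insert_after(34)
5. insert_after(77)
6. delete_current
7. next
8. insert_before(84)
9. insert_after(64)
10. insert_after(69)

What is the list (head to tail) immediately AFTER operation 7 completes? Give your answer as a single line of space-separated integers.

Answer: 2 77 34 1 4

Derivation:
After 1 (delete_current): list=[2, 3, 6, 1, 4] cursor@2
After 2 (next): list=[2, 3, 6, 1, 4] cursor@3
After 3 (delete_current): list=[2, 6, 1, 4] cursor@6
After 4 (insert_after(34)): list=[2, 6, 34, 1, 4] cursor@6
After 5 (insert_after(77)): list=[2, 6, 77, 34, 1, 4] cursor@6
After 6 (delete_current): list=[2, 77, 34, 1, 4] cursor@77
After 7 (next): list=[2, 77, 34, 1, 4] cursor@34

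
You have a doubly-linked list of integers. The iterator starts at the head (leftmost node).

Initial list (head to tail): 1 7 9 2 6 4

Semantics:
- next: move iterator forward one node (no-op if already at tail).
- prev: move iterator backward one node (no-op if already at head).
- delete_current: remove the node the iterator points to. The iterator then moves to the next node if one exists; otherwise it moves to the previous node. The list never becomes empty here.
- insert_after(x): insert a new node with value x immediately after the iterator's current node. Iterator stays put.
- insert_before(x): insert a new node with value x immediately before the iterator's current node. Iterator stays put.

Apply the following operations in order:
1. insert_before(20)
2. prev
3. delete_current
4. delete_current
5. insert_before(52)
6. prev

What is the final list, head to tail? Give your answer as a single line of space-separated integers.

After 1 (insert_before(20)): list=[20, 1, 7, 9, 2, 6, 4] cursor@1
After 2 (prev): list=[20, 1, 7, 9, 2, 6, 4] cursor@20
After 3 (delete_current): list=[1, 7, 9, 2, 6, 4] cursor@1
After 4 (delete_current): list=[7, 9, 2, 6, 4] cursor@7
After 5 (insert_before(52)): list=[52, 7, 9, 2, 6, 4] cursor@7
After 6 (prev): list=[52, 7, 9, 2, 6, 4] cursor@52

Answer: 52 7 9 2 6 4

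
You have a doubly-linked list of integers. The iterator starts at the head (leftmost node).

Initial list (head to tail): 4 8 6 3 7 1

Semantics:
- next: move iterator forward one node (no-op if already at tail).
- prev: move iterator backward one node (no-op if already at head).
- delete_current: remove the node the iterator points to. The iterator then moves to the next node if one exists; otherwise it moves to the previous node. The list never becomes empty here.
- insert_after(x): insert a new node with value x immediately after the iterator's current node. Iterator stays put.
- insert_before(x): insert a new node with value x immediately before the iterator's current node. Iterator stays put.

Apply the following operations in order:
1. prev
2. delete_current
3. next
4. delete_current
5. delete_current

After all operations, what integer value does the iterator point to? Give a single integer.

Answer: 7

Derivation:
After 1 (prev): list=[4, 8, 6, 3, 7, 1] cursor@4
After 2 (delete_current): list=[8, 6, 3, 7, 1] cursor@8
After 3 (next): list=[8, 6, 3, 7, 1] cursor@6
After 4 (delete_current): list=[8, 3, 7, 1] cursor@3
After 5 (delete_current): list=[8, 7, 1] cursor@7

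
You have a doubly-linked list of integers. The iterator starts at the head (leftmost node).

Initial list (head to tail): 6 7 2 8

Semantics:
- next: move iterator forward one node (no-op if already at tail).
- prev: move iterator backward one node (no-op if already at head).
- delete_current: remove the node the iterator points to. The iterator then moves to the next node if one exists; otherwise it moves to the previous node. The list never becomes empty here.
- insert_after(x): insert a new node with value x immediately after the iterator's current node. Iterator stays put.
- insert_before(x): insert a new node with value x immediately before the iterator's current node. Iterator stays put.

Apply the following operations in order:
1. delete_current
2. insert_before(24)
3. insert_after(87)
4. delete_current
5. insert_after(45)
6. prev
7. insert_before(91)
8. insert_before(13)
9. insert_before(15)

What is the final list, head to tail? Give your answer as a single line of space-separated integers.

After 1 (delete_current): list=[7, 2, 8] cursor@7
After 2 (insert_before(24)): list=[24, 7, 2, 8] cursor@7
After 3 (insert_after(87)): list=[24, 7, 87, 2, 8] cursor@7
After 4 (delete_current): list=[24, 87, 2, 8] cursor@87
After 5 (insert_after(45)): list=[24, 87, 45, 2, 8] cursor@87
After 6 (prev): list=[24, 87, 45, 2, 8] cursor@24
After 7 (insert_before(91)): list=[91, 24, 87, 45, 2, 8] cursor@24
After 8 (insert_before(13)): list=[91, 13, 24, 87, 45, 2, 8] cursor@24
After 9 (insert_before(15)): list=[91, 13, 15, 24, 87, 45, 2, 8] cursor@24

Answer: 91 13 15 24 87 45 2 8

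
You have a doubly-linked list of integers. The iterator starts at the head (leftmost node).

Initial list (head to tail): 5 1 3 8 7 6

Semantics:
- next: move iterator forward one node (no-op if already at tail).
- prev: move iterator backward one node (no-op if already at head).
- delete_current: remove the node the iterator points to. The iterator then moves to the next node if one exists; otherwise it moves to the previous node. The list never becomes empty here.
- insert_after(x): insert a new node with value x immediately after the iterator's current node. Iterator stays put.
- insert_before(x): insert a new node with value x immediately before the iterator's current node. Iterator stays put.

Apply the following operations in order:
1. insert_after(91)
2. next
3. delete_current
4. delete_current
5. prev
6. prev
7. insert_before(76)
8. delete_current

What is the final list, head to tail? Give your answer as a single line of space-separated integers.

Answer: 76 3 8 7 6

Derivation:
After 1 (insert_after(91)): list=[5, 91, 1, 3, 8, 7, 6] cursor@5
After 2 (next): list=[5, 91, 1, 3, 8, 7, 6] cursor@91
After 3 (delete_current): list=[5, 1, 3, 8, 7, 6] cursor@1
After 4 (delete_current): list=[5, 3, 8, 7, 6] cursor@3
After 5 (prev): list=[5, 3, 8, 7, 6] cursor@5
After 6 (prev): list=[5, 3, 8, 7, 6] cursor@5
After 7 (insert_before(76)): list=[76, 5, 3, 8, 7, 6] cursor@5
After 8 (delete_current): list=[76, 3, 8, 7, 6] cursor@3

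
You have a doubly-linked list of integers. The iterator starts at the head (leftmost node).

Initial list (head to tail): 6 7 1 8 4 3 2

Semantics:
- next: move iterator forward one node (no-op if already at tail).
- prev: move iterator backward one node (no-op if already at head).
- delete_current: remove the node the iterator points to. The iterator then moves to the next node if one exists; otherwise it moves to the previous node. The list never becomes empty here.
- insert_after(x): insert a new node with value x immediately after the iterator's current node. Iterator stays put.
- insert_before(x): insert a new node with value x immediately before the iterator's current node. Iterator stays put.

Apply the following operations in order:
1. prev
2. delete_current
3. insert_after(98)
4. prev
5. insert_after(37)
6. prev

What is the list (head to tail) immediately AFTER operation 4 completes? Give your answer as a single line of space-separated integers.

After 1 (prev): list=[6, 7, 1, 8, 4, 3, 2] cursor@6
After 2 (delete_current): list=[7, 1, 8, 4, 3, 2] cursor@7
After 3 (insert_after(98)): list=[7, 98, 1, 8, 4, 3, 2] cursor@7
After 4 (prev): list=[7, 98, 1, 8, 4, 3, 2] cursor@7

Answer: 7 98 1 8 4 3 2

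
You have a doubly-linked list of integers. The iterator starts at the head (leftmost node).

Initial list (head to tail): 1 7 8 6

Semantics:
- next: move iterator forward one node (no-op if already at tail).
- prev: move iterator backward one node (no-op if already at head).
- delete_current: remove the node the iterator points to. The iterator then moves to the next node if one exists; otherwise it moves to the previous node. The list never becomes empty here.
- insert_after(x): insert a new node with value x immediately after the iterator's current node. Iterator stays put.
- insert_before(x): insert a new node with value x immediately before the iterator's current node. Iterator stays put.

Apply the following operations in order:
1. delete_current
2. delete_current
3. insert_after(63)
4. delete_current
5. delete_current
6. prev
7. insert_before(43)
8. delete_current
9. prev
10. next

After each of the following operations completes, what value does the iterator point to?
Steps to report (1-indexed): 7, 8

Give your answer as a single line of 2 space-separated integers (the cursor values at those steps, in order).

After 1 (delete_current): list=[7, 8, 6] cursor@7
After 2 (delete_current): list=[8, 6] cursor@8
After 3 (insert_after(63)): list=[8, 63, 6] cursor@8
After 4 (delete_current): list=[63, 6] cursor@63
After 5 (delete_current): list=[6] cursor@6
After 6 (prev): list=[6] cursor@6
After 7 (insert_before(43)): list=[43, 6] cursor@6
After 8 (delete_current): list=[43] cursor@43
After 9 (prev): list=[43] cursor@43
After 10 (next): list=[43] cursor@43

Answer: 6 43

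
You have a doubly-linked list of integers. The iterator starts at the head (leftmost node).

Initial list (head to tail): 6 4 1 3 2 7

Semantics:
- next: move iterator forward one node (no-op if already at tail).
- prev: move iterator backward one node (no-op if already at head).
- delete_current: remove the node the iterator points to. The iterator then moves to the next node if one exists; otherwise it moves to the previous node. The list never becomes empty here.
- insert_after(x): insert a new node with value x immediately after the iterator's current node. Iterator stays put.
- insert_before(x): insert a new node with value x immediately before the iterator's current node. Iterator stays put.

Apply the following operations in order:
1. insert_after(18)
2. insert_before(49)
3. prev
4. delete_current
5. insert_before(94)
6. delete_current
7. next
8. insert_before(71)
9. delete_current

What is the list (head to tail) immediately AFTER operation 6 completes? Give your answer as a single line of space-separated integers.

After 1 (insert_after(18)): list=[6, 18, 4, 1, 3, 2, 7] cursor@6
After 2 (insert_before(49)): list=[49, 6, 18, 4, 1, 3, 2, 7] cursor@6
After 3 (prev): list=[49, 6, 18, 4, 1, 3, 2, 7] cursor@49
After 4 (delete_current): list=[6, 18, 4, 1, 3, 2, 7] cursor@6
After 5 (insert_before(94)): list=[94, 6, 18, 4, 1, 3, 2, 7] cursor@6
After 6 (delete_current): list=[94, 18, 4, 1, 3, 2, 7] cursor@18

Answer: 94 18 4 1 3 2 7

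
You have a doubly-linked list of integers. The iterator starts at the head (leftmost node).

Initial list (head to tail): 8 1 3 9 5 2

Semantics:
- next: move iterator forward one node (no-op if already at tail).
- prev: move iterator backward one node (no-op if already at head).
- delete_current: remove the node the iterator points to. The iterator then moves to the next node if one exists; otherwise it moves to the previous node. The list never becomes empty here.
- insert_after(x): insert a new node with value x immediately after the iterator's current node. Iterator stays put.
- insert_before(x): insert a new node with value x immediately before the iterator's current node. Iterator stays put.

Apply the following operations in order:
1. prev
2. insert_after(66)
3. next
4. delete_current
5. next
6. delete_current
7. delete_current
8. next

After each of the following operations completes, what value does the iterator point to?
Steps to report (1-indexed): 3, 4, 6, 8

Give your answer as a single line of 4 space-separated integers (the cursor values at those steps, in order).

Answer: 66 1 9 2

Derivation:
After 1 (prev): list=[8, 1, 3, 9, 5, 2] cursor@8
After 2 (insert_after(66)): list=[8, 66, 1, 3, 9, 5, 2] cursor@8
After 3 (next): list=[8, 66, 1, 3, 9, 5, 2] cursor@66
After 4 (delete_current): list=[8, 1, 3, 9, 5, 2] cursor@1
After 5 (next): list=[8, 1, 3, 9, 5, 2] cursor@3
After 6 (delete_current): list=[8, 1, 9, 5, 2] cursor@9
After 7 (delete_current): list=[8, 1, 5, 2] cursor@5
After 8 (next): list=[8, 1, 5, 2] cursor@2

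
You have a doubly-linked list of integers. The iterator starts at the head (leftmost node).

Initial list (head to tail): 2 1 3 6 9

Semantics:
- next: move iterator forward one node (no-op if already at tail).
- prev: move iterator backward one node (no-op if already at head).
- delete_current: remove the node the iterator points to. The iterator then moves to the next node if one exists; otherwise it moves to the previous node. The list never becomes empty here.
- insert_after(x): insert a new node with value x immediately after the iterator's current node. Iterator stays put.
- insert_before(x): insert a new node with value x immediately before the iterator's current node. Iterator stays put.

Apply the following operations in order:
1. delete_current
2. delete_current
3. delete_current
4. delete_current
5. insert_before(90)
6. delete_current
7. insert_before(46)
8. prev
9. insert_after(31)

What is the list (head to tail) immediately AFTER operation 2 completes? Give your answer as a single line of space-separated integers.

After 1 (delete_current): list=[1, 3, 6, 9] cursor@1
After 2 (delete_current): list=[3, 6, 9] cursor@3

Answer: 3 6 9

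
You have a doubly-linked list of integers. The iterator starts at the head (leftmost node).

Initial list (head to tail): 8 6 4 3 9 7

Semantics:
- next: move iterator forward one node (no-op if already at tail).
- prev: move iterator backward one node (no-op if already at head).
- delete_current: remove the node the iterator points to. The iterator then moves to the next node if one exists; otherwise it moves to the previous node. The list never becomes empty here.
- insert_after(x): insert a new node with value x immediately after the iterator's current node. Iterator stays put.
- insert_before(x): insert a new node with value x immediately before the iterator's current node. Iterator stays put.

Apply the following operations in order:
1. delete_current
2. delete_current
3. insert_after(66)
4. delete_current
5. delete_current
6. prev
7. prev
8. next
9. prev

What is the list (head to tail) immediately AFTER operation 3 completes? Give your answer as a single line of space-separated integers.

Answer: 4 66 3 9 7

Derivation:
After 1 (delete_current): list=[6, 4, 3, 9, 7] cursor@6
After 2 (delete_current): list=[4, 3, 9, 7] cursor@4
After 3 (insert_after(66)): list=[4, 66, 3, 9, 7] cursor@4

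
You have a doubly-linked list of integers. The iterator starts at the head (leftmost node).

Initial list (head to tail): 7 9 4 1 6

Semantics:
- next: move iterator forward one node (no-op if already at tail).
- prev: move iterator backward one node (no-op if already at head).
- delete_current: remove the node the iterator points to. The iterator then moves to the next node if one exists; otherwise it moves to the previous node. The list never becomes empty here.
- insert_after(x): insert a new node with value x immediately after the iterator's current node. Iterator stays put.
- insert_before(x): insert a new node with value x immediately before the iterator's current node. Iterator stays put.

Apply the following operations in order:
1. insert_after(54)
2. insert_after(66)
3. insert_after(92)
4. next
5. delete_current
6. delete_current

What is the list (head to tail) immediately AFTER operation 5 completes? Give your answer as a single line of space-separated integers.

After 1 (insert_after(54)): list=[7, 54, 9, 4, 1, 6] cursor@7
After 2 (insert_after(66)): list=[7, 66, 54, 9, 4, 1, 6] cursor@7
After 3 (insert_after(92)): list=[7, 92, 66, 54, 9, 4, 1, 6] cursor@7
After 4 (next): list=[7, 92, 66, 54, 9, 4, 1, 6] cursor@92
After 5 (delete_current): list=[7, 66, 54, 9, 4, 1, 6] cursor@66

Answer: 7 66 54 9 4 1 6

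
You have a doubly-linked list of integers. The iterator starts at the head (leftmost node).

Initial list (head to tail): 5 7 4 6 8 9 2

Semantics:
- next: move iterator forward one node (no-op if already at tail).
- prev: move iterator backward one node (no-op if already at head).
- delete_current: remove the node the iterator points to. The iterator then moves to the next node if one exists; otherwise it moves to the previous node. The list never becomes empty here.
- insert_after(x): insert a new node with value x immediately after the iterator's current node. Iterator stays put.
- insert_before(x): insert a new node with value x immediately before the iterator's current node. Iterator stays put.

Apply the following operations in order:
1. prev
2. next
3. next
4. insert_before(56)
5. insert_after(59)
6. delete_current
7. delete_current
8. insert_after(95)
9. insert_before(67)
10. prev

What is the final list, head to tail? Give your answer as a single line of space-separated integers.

After 1 (prev): list=[5, 7, 4, 6, 8, 9, 2] cursor@5
After 2 (next): list=[5, 7, 4, 6, 8, 9, 2] cursor@7
After 3 (next): list=[5, 7, 4, 6, 8, 9, 2] cursor@4
After 4 (insert_before(56)): list=[5, 7, 56, 4, 6, 8, 9, 2] cursor@4
After 5 (insert_after(59)): list=[5, 7, 56, 4, 59, 6, 8, 9, 2] cursor@4
After 6 (delete_current): list=[5, 7, 56, 59, 6, 8, 9, 2] cursor@59
After 7 (delete_current): list=[5, 7, 56, 6, 8, 9, 2] cursor@6
After 8 (insert_after(95)): list=[5, 7, 56, 6, 95, 8, 9, 2] cursor@6
After 9 (insert_before(67)): list=[5, 7, 56, 67, 6, 95, 8, 9, 2] cursor@6
After 10 (prev): list=[5, 7, 56, 67, 6, 95, 8, 9, 2] cursor@67

Answer: 5 7 56 67 6 95 8 9 2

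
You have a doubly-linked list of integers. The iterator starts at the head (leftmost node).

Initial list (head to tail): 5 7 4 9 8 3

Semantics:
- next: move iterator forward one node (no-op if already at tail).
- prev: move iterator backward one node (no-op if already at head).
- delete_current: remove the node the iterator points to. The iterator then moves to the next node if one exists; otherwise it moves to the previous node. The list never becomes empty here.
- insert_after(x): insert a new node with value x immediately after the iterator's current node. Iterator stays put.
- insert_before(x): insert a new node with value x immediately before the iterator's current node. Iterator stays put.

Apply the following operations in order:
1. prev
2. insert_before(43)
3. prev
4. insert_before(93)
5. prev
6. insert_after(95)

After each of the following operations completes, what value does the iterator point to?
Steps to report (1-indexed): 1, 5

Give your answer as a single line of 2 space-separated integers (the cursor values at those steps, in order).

Answer: 5 93

Derivation:
After 1 (prev): list=[5, 7, 4, 9, 8, 3] cursor@5
After 2 (insert_before(43)): list=[43, 5, 7, 4, 9, 8, 3] cursor@5
After 3 (prev): list=[43, 5, 7, 4, 9, 8, 3] cursor@43
After 4 (insert_before(93)): list=[93, 43, 5, 7, 4, 9, 8, 3] cursor@43
After 5 (prev): list=[93, 43, 5, 7, 4, 9, 8, 3] cursor@93
After 6 (insert_after(95)): list=[93, 95, 43, 5, 7, 4, 9, 8, 3] cursor@93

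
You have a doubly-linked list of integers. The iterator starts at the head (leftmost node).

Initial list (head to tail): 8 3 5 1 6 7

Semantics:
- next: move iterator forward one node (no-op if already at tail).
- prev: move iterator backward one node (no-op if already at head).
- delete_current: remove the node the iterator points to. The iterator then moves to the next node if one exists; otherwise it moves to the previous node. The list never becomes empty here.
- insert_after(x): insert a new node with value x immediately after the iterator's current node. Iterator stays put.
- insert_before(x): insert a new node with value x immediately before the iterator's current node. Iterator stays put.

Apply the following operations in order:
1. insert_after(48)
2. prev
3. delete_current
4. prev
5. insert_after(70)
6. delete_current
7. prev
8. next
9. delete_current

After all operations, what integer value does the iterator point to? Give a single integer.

After 1 (insert_after(48)): list=[8, 48, 3, 5, 1, 6, 7] cursor@8
After 2 (prev): list=[8, 48, 3, 5, 1, 6, 7] cursor@8
After 3 (delete_current): list=[48, 3, 5, 1, 6, 7] cursor@48
After 4 (prev): list=[48, 3, 5, 1, 6, 7] cursor@48
After 5 (insert_after(70)): list=[48, 70, 3, 5, 1, 6, 7] cursor@48
After 6 (delete_current): list=[70, 3, 5, 1, 6, 7] cursor@70
After 7 (prev): list=[70, 3, 5, 1, 6, 7] cursor@70
After 8 (next): list=[70, 3, 5, 1, 6, 7] cursor@3
After 9 (delete_current): list=[70, 5, 1, 6, 7] cursor@5

Answer: 5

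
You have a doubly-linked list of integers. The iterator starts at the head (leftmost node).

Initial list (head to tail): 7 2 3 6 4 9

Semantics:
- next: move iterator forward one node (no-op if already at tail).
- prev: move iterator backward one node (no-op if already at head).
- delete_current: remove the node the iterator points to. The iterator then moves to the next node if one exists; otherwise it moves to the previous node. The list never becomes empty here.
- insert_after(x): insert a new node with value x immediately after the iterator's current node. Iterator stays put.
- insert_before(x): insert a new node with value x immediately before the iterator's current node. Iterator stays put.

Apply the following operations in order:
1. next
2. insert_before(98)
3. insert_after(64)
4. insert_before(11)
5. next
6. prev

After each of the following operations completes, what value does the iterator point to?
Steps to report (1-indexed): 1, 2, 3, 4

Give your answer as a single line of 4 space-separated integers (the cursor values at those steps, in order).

Answer: 2 2 2 2

Derivation:
After 1 (next): list=[7, 2, 3, 6, 4, 9] cursor@2
After 2 (insert_before(98)): list=[7, 98, 2, 3, 6, 4, 9] cursor@2
After 3 (insert_after(64)): list=[7, 98, 2, 64, 3, 6, 4, 9] cursor@2
After 4 (insert_before(11)): list=[7, 98, 11, 2, 64, 3, 6, 4, 9] cursor@2
After 5 (next): list=[7, 98, 11, 2, 64, 3, 6, 4, 9] cursor@64
After 6 (prev): list=[7, 98, 11, 2, 64, 3, 6, 4, 9] cursor@2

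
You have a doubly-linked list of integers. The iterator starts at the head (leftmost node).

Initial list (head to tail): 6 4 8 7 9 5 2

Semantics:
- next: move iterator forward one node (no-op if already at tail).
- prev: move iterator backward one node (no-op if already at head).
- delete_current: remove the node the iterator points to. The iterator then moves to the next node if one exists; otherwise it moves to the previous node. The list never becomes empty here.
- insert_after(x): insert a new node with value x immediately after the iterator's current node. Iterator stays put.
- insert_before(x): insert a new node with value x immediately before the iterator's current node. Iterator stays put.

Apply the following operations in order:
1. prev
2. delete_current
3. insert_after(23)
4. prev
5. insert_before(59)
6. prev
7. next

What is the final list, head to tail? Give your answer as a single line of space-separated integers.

After 1 (prev): list=[6, 4, 8, 7, 9, 5, 2] cursor@6
After 2 (delete_current): list=[4, 8, 7, 9, 5, 2] cursor@4
After 3 (insert_after(23)): list=[4, 23, 8, 7, 9, 5, 2] cursor@4
After 4 (prev): list=[4, 23, 8, 7, 9, 5, 2] cursor@4
After 5 (insert_before(59)): list=[59, 4, 23, 8, 7, 9, 5, 2] cursor@4
After 6 (prev): list=[59, 4, 23, 8, 7, 9, 5, 2] cursor@59
After 7 (next): list=[59, 4, 23, 8, 7, 9, 5, 2] cursor@4

Answer: 59 4 23 8 7 9 5 2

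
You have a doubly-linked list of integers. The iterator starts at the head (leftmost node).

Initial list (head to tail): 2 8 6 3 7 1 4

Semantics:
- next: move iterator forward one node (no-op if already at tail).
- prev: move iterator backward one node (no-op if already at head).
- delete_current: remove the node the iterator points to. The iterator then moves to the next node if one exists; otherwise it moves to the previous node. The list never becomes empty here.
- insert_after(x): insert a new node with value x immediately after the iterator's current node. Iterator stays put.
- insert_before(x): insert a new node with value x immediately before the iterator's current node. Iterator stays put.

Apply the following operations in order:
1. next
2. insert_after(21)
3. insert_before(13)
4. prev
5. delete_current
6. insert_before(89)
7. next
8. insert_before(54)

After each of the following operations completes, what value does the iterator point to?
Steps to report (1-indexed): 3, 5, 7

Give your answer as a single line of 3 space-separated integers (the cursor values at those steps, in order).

After 1 (next): list=[2, 8, 6, 3, 7, 1, 4] cursor@8
After 2 (insert_after(21)): list=[2, 8, 21, 6, 3, 7, 1, 4] cursor@8
After 3 (insert_before(13)): list=[2, 13, 8, 21, 6, 3, 7, 1, 4] cursor@8
After 4 (prev): list=[2, 13, 8, 21, 6, 3, 7, 1, 4] cursor@13
After 5 (delete_current): list=[2, 8, 21, 6, 3, 7, 1, 4] cursor@8
After 6 (insert_before(89)): list=[2, 89, 8, 21, 6, 3, 7, 1, 4] cursor@8
After 7 (next): list=[2, 89, 8, 21, 6, 3, 7, 1, 4] cursor@21
After 8 (insert_before(54)): list=[2, 89, 8, 54, 21, 6, 3, 7, 1, 4] cursor@21

Answer: 8 8 21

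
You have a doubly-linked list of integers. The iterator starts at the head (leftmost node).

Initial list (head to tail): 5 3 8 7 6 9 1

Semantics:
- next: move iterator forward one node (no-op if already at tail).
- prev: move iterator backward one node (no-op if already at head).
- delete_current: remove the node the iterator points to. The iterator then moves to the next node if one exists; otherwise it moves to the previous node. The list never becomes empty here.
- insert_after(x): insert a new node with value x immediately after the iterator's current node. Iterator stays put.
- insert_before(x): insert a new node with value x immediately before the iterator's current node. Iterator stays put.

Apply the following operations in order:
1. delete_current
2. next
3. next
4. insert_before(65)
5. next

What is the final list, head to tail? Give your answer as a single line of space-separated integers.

After 1 (delete_current): list=[3, 8, 7, 6, 9, 1] cursor@3
After 2 (next): list=[3, 8, 7, 6, 9, 1] cursor@8
After 3 (next): list=[3, 8, 7, 6, 9, 1] cursor@7
After 4 (insert_before(65)): list=[3, 8, 65, 7, 6, 9, 1] cursor@7
After 5 (next): list=[3, 8, 65, 7, 6, 9, 1] cursor@6

Answer: 3 8 65 7 6 9 1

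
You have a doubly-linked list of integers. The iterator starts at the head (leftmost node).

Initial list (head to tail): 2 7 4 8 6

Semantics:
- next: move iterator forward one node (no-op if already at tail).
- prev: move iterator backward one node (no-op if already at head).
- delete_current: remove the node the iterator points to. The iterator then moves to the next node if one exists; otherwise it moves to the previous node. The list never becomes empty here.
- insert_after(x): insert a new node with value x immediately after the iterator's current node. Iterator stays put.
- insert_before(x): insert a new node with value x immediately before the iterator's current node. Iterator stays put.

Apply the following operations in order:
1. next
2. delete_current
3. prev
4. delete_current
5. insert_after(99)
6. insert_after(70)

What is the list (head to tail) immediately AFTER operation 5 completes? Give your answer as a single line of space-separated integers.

Answer: 4 99 8 6

Derivation:
After 1 (next): list=[2, 7, 4, 8, 6] cursor@7
After 2 (delete_current): list=[2, 4, 8, 6] cursor@4
After 3 (prev): list=[2, 4, 8, 6] cursor@2
After 4 (delete_current): list=[4, 8, 6] cursor@4
After 5 (insert_after(99)): list=[4, 99, 8, 6] cursor@4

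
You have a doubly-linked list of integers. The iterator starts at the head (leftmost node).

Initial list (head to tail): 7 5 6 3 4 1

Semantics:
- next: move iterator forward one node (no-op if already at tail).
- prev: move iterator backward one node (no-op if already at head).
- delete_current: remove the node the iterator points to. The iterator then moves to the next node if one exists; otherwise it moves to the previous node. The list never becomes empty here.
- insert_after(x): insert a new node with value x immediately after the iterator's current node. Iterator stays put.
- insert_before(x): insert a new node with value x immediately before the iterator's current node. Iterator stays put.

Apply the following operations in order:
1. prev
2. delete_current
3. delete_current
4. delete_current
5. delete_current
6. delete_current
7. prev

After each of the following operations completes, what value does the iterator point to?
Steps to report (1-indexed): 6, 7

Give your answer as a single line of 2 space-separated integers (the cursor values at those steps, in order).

Answer: 1 1

Derivation:
After 1 (prev): list=[7, 5, 6, 3, 4, 1] cursor@7
After 2 (delete_current): list=[5, 6, 3, 4, 1] cursor@5
After 3 (delete_current): list=[6, 3, 4, 1] cursor@6
After 4 (delete_current): list=[3, 4, 1] cursor@3
After 5 (delete_current): list=[4, 1] cursor@4
After 6 (delete_current): list=[1] cursor@1
After 7 (prev): list=[1] cursor@1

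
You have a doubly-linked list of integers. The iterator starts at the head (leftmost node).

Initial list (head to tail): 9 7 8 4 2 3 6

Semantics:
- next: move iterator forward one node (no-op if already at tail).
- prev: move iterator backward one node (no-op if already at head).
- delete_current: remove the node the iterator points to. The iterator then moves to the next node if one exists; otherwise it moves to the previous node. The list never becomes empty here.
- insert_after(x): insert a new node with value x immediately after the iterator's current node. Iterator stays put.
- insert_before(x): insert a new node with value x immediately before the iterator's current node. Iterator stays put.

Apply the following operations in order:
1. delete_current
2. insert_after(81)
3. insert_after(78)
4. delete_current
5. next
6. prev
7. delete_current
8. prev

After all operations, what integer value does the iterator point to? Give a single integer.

Answer: 81

Derivation:
After 1 (delete_current): list=[7, 8, 4, 2, 3, 6] cursor@7
After 2 (insert_after(81)): list=[7, 81, 8, 4, 2, 3, 6] cursor@7
After 3 (insert_after(78)): list=[7, 78, 81, 8, 4, 2, 3, 6] cursor@7
After 4 (delete_current): list=[78, 81, 8, 4, 2, 3, 6] cursor@78
After 5 (next): list=[78, 81, 8, 4, 2, 3, 6] cursor@81
After 6 (prev): list=[78, 81, 8, 4, 2, 3, 6] cursor@78
After 7 (delete_current): list=[81, 8, 4, 2, 3, 6] cursor@81
After 8 (prev): list=[81, 8, 4, 2, 3, 6] cursor@81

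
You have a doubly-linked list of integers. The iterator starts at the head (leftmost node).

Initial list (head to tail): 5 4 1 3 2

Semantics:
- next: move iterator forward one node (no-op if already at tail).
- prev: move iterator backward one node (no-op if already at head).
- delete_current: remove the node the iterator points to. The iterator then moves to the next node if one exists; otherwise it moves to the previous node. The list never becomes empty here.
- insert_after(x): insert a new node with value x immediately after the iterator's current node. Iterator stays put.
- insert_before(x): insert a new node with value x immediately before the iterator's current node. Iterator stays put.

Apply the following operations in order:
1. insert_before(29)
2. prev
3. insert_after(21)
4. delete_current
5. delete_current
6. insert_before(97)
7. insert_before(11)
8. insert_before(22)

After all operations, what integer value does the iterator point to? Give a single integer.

Answer: 5

Derivation:
After 1 (insert_before(29)): list=[29, 5, 4, 1, 3, 2] cursor@5
After 2 (prev): list=[29, 5, 4, 1, 3, 2] cursor@29
After 3 (insert_after(21)): list=[29, 21, 5, 4, 1, 3, 2] cursor@29
After 4 (delete_current): list=[21, 5, 4, 1, 3, 2] cursor@21
After 5 (delete_current): list=[5, 4, 1, 3, 2] cursor@5
After 6 (insert_before(97)): list=[97, 5, 4, 1, 3, 2] cursor@5
After 7 (insert_before(11)): list=[97, 11, 5, 4, 1, 3, 2] cursor@5
After 8 (insert_before(22)): list=[97, 11, 22, 5, 4, 1, 3, 2] cursor@5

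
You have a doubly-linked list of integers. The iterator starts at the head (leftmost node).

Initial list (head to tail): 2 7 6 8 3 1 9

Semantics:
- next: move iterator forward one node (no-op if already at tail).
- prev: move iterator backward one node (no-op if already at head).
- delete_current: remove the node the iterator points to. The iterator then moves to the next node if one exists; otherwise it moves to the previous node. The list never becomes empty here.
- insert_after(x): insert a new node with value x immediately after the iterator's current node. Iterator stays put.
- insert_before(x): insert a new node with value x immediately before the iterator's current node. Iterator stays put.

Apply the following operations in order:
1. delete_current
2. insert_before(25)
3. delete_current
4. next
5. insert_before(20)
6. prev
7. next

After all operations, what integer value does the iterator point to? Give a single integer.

Answer: 8

Derivation:
After 1 (delete_current): list=[7, 6, 8, 3, 1, 9] cursor@7
After 2 (insert_before(25)): list=[25, 7, 6, 8, 3, 1, 9] cursor@7
After 3 (delete_current): list=[25, 6, 8, 3, 1, 9] cursor@6
After 4 (next): list=[25, 6, 8, 3, 1, 9] cursor@8
After 5 (insert_before(20)): list=[25, 6, 20, 8, 3, 1, 9] cursor@8
After 6 (prev): list=[25, 6, 20, 8, 3, 1, 9] cursor@20
After 7 (next): list=[25, 6, 20, 8, 3, 1, 9] cursor@8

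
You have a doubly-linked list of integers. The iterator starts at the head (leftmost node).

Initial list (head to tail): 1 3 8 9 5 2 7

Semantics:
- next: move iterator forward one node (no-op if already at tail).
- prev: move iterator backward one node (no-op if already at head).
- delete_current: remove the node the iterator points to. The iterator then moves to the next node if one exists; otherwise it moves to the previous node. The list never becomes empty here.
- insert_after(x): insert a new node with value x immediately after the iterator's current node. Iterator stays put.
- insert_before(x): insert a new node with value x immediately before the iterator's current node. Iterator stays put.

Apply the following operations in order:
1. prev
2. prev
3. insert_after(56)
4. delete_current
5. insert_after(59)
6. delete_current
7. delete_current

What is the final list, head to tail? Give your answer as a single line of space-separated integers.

Answer: 3 8 9 5 2 7

Derivation:
After 1 (prev): list=[1, 3, 8, 9, 5, 2, 7] cursor@1
After 2 (prev): list=[1, 3, 8, 9, 5, 2, 7] cursor@1
After 3 (insert_after(56)): list=[1, 56, 3, 8, 9, 5, 2, 7] cursor@1
After 4 (delete_current): list=[56, 3, 8, 9, 5, 2, 7] cursor@56
After 5 (insert_after(59)): list=[56, 59, 3, 8, 9, 5, 2, 7] cursor@56
After 6 (delete_current): list=[59, 3, 8, 9, 5, 2, 7] cursor@59
After 7 (delete_current): list=[3, 8, 9, 5, 2, 7] cursor@3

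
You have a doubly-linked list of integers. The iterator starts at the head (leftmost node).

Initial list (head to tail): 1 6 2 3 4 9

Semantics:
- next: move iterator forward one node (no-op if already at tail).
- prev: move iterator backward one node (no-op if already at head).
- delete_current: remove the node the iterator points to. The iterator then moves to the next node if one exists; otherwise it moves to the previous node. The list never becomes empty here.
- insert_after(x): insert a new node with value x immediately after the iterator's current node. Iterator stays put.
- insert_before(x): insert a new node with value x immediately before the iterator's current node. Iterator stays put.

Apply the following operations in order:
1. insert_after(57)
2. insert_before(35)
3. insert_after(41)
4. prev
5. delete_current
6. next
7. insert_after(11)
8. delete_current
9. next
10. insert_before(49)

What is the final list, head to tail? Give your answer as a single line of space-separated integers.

After 1 (insert_after(57)): list=[1, 57, 6, 2, 3, 4, 9] cursor@1
After 2 (insert_before(35)): list=[35, 1, 57, 6, 2, 3, 4, 9] cursor@1
After 3 (insert_after(41)): list=[35, 1, 41, 57, 6, 2, 3, 4, 9] cursor@1
After 4 (prev): list=[35, 1, 41, 57, 6, 2, 3, 4, 9] cursor@35
After 5 (delete_current): list=[1, 41, 57, 6, 2, 3, 4, 9] cursor@1
After 6 (next): list=[1, 41, 57, 6, 2, 3, 4, 9] cursor@41
After 7 (insert_after(11)): list=[1, 41, 11, 57, 6, 2, 3, 4, 9] cursor@41
After 8 (delete_current): list=[1, 11, 57, 6, 2, 3, 4, 9] cursor@11
After 9 (next): list=[1, 11, 57, 6, 2, 3, 4, 9] cursor@57
After 10 (insert_before(49)): list=[1, 11, 49, 57, 6, 2, 3, 4, 9] cursor@57

Answer: 1 11 49 57 6 2 3 4 9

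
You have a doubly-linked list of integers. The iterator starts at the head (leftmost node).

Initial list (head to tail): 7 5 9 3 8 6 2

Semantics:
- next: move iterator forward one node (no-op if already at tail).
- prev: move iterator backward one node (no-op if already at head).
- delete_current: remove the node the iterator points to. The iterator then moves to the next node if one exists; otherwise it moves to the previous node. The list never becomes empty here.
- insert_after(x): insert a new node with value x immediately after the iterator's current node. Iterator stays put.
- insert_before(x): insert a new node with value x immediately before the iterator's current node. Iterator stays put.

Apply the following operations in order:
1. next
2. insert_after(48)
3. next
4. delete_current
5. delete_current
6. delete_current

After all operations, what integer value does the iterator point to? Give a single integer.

Answer: 8

Derivation:
After 1 (next): list=[7, 5, 9, 3, 8, 6, 2] cursor@5
After 2 (insert_after(48)): list=[7, 5, 48, 9, 3, 8, 6, 2] cursor@5
After 3 (next): list=[7, 5, 48, 9, 3, 8, 6, 2] cursor@48
After 4 (delete_current): list=[7, 5, 9, 3, 8, 6, 2] cursor@9
After 5 (delete_current): list=[7, 5, 3, 8, 6, 2] cursor@3
After 6 (delete_current): list=[7, 5, 8, 6, 2] cursor@8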